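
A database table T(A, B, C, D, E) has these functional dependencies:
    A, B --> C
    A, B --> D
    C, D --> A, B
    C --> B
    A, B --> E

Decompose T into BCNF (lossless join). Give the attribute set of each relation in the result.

Candidate keys of the original relation: {A, B}, {A, C}, {C, D}.
{A, B, C, D, E}: {C} determines {B, C} here but is not a superkey — split on C --> B, giving {B, C} and {A, C, D, E}.
{B, C}: every determinant is a superkey — BCNF.
{A, C, D, E}: every determinant is a superkey — BCNF.

{A, C, D, E}; {B, C}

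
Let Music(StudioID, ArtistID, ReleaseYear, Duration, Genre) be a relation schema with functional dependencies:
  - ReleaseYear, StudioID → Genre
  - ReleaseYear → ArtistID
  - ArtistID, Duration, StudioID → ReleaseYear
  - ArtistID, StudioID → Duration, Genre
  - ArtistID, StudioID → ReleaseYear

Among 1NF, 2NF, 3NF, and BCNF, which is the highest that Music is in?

3NF

Candidate keys: {ArtistID, StudioID}, {ReleaseYear, StudioID}. Prime attributes: {ArtistID, ReleaseYear, StudioID}.
ReleaseYear → ArtistID breaks BCNF: {ReleaseYear}⁺ = {ArtistID, ReleaseYear}, so {ReleaseYear} is not a superkey.
Its right-hand attributes {ArtistID} are all prime, as are those of every other non-superkey FD — the relation is in 3NF.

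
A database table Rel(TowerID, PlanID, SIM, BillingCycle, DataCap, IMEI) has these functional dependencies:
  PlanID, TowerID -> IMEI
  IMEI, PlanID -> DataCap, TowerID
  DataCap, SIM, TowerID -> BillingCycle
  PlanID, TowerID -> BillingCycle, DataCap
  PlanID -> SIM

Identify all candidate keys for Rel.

{PlanID} never appears on the right of any FD, so every key must include it.
{IMEI, PlanID}⁺ = {BillingCycle, DataCap, IMEI, PlanID, SIM, TowerID}, which is every attribute, so {IMEI, PlanID} is a candidate key.
{PlanID, TowerID}⁺ = {BillingCycle, DataCap, IMEI, PlanID, SIM, TowerID}, which is every attribute, so {PlanID, TowerID} is a candidate key.
Any other superkey properly contains one of these, so there are no further candidate keys.

{IMEI, PlanID}, {PlanID, TowerID}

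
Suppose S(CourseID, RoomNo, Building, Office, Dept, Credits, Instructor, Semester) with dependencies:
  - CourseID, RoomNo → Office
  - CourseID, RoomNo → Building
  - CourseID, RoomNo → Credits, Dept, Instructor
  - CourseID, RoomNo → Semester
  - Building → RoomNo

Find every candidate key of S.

{Building, CourseID}, {CourseID, RoomNo}

Attributes never on any right-hand side: {CourseID} — every candidate key must contain it.
{Building, CourseID}⁺ = {Building, CourseID, Credits, Dept, Instructor, Office, RoomNo, Semester}, which is every attribute, so {Building, CourseID} is a candidate key.
{CourseID, RoomNo}⁺ = {Building, CourseID, Credits, Dept, Instructor, Office, RoomNo, Semester}, which is every attribute, so {CourseID, RoomNo} is a candidate key.
These are minimal and exhaustive — every other superkey contains one of them.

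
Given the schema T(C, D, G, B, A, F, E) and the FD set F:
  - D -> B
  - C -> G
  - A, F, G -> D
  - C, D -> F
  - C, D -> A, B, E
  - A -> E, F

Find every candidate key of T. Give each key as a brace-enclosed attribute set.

{A, C}, {C, D}

No FD produces {C}, so it must be in every candidate key.
{A, C}⁺ = {A, B, C, D, E, F, G} — all of the relation — so {A, C} is a candidate key.
{C, D}⁺ = {A, B, C, D, E, F, G} — all of the relation — so {C, D} is a candidate key.
No proper subset of any of these is a key, and no other minimal superkey exists.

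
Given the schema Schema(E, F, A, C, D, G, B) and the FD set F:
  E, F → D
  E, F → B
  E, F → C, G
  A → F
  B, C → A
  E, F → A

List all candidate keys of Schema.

Attributes never on any right-hand side: {E} — every candidate key must contain it.
{A, E}⁺ = {A, B, C, D, E, F, G}, which is every attribute, so {A, E} is a candidate key.
{E, F}⁺ = {A, B, C, D, E, F, G}, which is every attribute, so {E, F} is a candidate key.
{B, C, E}⁺ = {A, B, C, D, E, F, G}, which is every attribute, so {B, C, E} is a candidate key.
These are minimal and exhaustive — every other superkey contains one of them.

{A, E}, {B, C, E}, {E, F}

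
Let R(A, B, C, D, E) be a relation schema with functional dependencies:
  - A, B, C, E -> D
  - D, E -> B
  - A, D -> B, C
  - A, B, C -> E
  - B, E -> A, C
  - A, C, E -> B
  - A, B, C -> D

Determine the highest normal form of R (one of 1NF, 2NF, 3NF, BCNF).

Candidate keys: {A, B, C}, {A, C, E}, {A, D}, {B, E}, {D, E}. Prime attributes: {A, B, C, D, E}.
Each dependency's left side is a superkey — BCNF holds.

BCNF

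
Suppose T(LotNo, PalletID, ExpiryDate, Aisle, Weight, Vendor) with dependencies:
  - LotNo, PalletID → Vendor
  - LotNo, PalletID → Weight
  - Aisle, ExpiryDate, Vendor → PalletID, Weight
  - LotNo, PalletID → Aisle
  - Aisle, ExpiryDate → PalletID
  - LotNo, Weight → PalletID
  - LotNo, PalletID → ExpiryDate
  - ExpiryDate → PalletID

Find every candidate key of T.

{ExpiryDate, LotNo}, {LotNo, PalletID}, {LotNo, Weight}

{LotNo} never appears on the right of any FD, so every key must include it.
{ExpiryDate, LotNo}⁺ = {Aisle, ExpiryDate, LotNo, PalletID, Vendor, Weight}, which is every attribute, so {ExpiryDate, LotNo} is a candidate key.
{LotNo, PalletID}⁺ = {Aisle, ExpiryDate, LotNo, PalletID, Vendor, Weight}, which is every attribute, so {LotNo, PalletID} is a candidate key.
{LotNo, Weight}⁺ = {Aisle, ExpiryDate, LotNo, PalletID, Vendor, Weight}, which is every attribute, so {LotNo, Weight} is a candidate key.
No proper subset of any of these is a key, and no other minimal superkey exists.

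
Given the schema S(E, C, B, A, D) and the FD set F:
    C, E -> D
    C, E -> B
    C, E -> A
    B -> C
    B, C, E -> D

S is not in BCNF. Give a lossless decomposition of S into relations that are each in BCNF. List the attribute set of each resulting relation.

{A, B, D, E}; {B, C}

Candidate keys of the original relation: {B, E}, {C, E}.
Within {A, B, C, D, E}: {B}⁺ ∩ {A, B, C, D, E} = {B, C}, not the whole set, so B -> C violates BCNF; decompose into {B, C} and {A, B, D, E}.
{B, C} has no BCNF violation.
{A, B, D, E} has no BCNF violation.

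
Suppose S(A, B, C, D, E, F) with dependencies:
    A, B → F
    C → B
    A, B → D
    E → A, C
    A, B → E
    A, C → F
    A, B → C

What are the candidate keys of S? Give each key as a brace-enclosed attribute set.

{A, B}, {A, C}, {E}

{E}⁺ = {A, B, C, D, E, F}, which is every attribute, so {E} is a candidate key.
{A, B}⁺ = {A, B, C, D, E, F}, which is every attribute, so {A, B} is a candidate key.
{A, C}⁺ = {A, B, C, D, E, F}, which is every attribute, so {A, C} is a candidate key.
These are minimal and exhaustive — every other superkey contains one of them.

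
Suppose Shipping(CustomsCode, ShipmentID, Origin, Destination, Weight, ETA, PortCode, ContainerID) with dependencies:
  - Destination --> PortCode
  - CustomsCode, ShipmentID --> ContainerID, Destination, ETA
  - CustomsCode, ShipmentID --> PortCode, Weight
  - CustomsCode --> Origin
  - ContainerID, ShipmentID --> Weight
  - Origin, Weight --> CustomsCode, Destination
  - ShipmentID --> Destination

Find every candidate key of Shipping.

{ContainerID, Origin, ShipmentID}, {CustomsCode, ShipmentID}, {Origin, ShipmentID, Weight}

Attributes never on any right-hand side: {ShipmentID} — every candidate key must contain it.
{CustomsCode, ShipmentID} is a candidate key since {CustomsCode, ShipmentID}⁺ = {ContainerID, CustomsCode, Destination, ETA, Origin, PortCode, ShipmentID, Weight} covers every attribute.
{ContainerID, Origin, ShipmentID} is a candidate key since {ContainerID, Origin, ShipmentID}⁺ = {ContainerID, CustomsCode, Destination, ETA, Origin, PortCode, ShipmentID, Weight} covers every attribute.
{Origin, ShipmentID, Weight} is a candidate key since {Origin, ShipmentID, Weight}⁺ = {ContainerID, CustomsCode, Destination, ETA, Origin, PortCode, ShipmentID, Weight} covers every attribute.
No proper subset of any of these is a key, and no other minimal superkey exists.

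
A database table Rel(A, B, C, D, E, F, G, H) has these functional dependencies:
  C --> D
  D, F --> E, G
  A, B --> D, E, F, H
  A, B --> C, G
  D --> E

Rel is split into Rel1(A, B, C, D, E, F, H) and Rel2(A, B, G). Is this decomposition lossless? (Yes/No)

Rel1 ∩ Rel2 = {A, B}; its closure under F is {A, B, C, D, E, F, G, H}.
Rel1 is contained in that closure, so Rel1 ∩ Rel2 --> Rel1 holds and the join is lossless.

Yes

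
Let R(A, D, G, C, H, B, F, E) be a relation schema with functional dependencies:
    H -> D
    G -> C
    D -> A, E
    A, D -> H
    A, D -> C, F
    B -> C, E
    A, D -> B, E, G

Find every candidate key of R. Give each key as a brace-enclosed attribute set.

{D}, {H}

{D}⁺ = {A, B, C, D, E, F, G, H} — all of the relation — so {D} is a candidate key.
{H}⁺ = {A, B, C, D, E, F, G, H} — all of the relation — so {H} is a candidate key.
No proper subset of any of these is a key, and no other minimal superkey exists.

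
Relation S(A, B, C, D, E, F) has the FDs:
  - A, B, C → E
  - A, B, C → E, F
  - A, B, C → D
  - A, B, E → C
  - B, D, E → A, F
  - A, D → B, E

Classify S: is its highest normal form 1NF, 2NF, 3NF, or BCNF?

BCNF

Candidate keys: {A, B, C}, {A, B, E}, {A, D}, {B, D, E}. Prime attributes: {A, B, C, D, E}.
Each dependency's left side is a superkey — BCNF holds.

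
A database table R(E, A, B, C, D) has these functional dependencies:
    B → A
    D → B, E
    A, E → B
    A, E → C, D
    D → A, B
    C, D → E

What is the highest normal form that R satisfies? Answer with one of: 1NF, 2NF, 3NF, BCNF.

3NF

Candidate keys: {A, E}, {B, E}, {D}. Prime attributes: {A, B, D, E}.
B → A breaks BCNF: {B}⁺ = {A, B}, so {B} is not a superkey.
Its right-hand attributes {A} are all prime, as are those of every other non-superkey FD — the relation is in 3NF.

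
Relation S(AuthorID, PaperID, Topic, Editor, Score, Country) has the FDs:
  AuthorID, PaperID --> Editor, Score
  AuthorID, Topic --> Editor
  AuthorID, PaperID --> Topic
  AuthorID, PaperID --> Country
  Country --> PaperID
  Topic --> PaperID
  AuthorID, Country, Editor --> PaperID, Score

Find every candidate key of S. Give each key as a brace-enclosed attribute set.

{AuthorID, Country}, {AuthorID, PaperID}, {AuthorID, Topic}

{AuthorID} never appears on the right of any FD, so every key must include it.
Closure of {AuthorID, Country} is {AuthorID, Country, Editor, PaperID, Score, Topic}, the whole schema; {AuthorID, Country} is a candidate key.
Closure of {AuthorID, PaperID} is {AuthorID, Country, Editor, PaperID, Score, Topic}, the whole schema; {AuthorID, PaperID} is a candidate key.
Closure of {AuthorID, Topic} is {AuthorID, Country, Editor, PaperID, Score, Topic}, the whole schema; {AuthorID, Topic} is a candidate key.
These are minimal and exhaustive — every other superkey contains one of them.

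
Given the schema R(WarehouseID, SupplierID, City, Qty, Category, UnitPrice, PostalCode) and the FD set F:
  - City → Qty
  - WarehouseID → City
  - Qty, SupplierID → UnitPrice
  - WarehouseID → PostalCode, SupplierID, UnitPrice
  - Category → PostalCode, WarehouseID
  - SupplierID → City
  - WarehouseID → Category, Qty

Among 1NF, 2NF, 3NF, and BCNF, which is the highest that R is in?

Candidate keys: {Category}, {WarehouseID}. Prime attributes: {Category, WarehouseID}.
City → Qty: {City}⁺ = {City, Qty}, which is not all of the attributes, so the left side is not a superkey — BCNF is violated.
City → Qty determines the non-prime attribute {Qty} from a non-superkey — 3NF is violated.
With only single-attribute keys there can be no partial dependency, so 2NF holds.

2NF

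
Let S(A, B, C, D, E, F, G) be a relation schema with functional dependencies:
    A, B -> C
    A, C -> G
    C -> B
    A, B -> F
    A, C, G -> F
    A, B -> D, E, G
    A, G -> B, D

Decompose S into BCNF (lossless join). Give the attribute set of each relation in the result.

{A, C, D, E, F, G}; {B, C}

Candidate keys of the original relation: {A, B}, {A, C}, {A, G}.
{A, B, C, D, E, F, G}: {C} determines {B, C} here but is not a superkey — split on C -> B, giving {B, C} and {A, C, D, E, F, G}.
{B, C}: every determinant is a superkey — BCNF.
{A, C, D, E, F, G}: every determinant is a superkey — BCNF.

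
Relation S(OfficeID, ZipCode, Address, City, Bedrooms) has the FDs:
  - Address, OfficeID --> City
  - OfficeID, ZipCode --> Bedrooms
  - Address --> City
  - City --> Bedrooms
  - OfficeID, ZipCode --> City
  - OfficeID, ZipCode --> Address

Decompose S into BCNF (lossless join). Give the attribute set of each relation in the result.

{Address, City}; {Address, OfficeID, ZipCode}; {Bedrooms, City}

Candidate key of the original relation: {OfficeID, ZipCode}.
{Address, Bedrooms, City, OfficeID, ZipCode}: {Address, OfficeID} determines {Address, Bedrooms, City, OfficeID} here but is not a superkey — split on Address, OfficeID --> Bedrooms, City, giving {Address, Bedrooms, City, OfficeID} and {Address, OfficeID, ZipCode}.
{Address, Bedrooms, City, OfficeID}: {Address} determines {Address, Bedrooms, City} here but is not a superkey — split on Address --> Bedrooms, City, giving {Address, Bedrooms, City} and {Address, OfficeID}.
{Address, Bedrooms, City}: {City} determines {Bedrooms, City} here but is not a superkey — split on City --> Bedrooms, giving {Bedrooms, City} and {Address, City}.
{Bedrooms, City}: every determinant is a superkey — BCNF.
{Address, City}: every determinant is a superkey — BCNF.
{Address, OfficeID}: every determinant is a superkey — BCNF.
{Address, OfficeID, ZipCode}: every determinant is a superkey — BCNF.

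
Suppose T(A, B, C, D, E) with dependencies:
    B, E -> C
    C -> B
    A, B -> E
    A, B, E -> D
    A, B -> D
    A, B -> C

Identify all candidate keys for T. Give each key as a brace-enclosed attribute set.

{A} never appears on the right of any FD, so every key must include it.
{A, B} is a candidate key since {A, B}⁺ = {A, B, C, D, E} covers every attribute.
{A, C} is a candidate key since {A, C}⁺ = {A, B, C, D, E} covers every attribute.
Any other superkey properly contains one of these, so there are no further candidate keys.

{A, B}, {A, C}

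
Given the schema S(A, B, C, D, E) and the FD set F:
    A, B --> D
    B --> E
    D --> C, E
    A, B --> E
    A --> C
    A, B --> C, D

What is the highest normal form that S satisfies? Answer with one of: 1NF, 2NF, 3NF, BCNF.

1NF

Candidate key: {A, B}. Prime attributes: {A, B}.
For B --> E we have {B}⁺ = {B, E}; {B} is not a superkey, so BCNF fails.
Because {E} is non-prime and the left side of B --> E is not a superkey, the relation is not in 3NF.
Since {A} ⊂ {A, B} and {A}⁺ ⊇ {C} with {C} non-prime, there is a partial dependency; 2NF fails.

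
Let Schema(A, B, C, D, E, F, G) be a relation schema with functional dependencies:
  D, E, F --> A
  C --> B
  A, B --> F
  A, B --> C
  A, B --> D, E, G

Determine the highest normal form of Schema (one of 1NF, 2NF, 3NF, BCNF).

Candidate keys: {A, B}, {A, C}, {B, D, E, F}, {C, D, E, F}. Prime attributes: {A, B, C, D, E, F}.
D, E, F --> A breaks BCNF: {D, E, F}⁺ = {A, D, E, F}, so {D, E, F} is not a superkey.
Its right-hand attributes {A} are all prime, as are those of every other non-superkey FD — the relation is in 3NF.

3NF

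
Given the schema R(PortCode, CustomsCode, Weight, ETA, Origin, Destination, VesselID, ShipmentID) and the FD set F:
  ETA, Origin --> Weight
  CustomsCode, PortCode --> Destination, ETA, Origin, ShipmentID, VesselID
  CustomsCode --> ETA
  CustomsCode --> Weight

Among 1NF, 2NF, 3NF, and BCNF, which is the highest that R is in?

1NF

Candidate key: {CustomsCode, PortCode}. Prime attributes: {CustomsCode, PortCode}.
ETA, Origin --> Weight breaks BCNF: {ETA, Origin}⁺ = {ETA, Origin, Weight}, so {ETA, Origin} is not a superkey.
ETA, Origin --> Weight has non-prime {Weight} on the right and a non-superkey on the left, so 3NF fails.
Since {CustomsCode} ⊂ {CustomsCode, PortCode} and {CustomsCode}⁺ ⊇ {ETA, Weight} with {ETA, Weight} non-prime, there is a partial dependency; 2NF fails.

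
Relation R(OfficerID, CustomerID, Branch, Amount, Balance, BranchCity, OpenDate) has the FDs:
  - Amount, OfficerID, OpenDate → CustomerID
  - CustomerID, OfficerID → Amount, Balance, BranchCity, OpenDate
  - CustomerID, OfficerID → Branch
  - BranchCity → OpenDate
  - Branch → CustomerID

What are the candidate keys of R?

Attributes never on any right-hand side: {OfficerID} — every candidate key must contain it.
{Branch, OfficerID}⁺ = {Amount, Balance, Branch, BranchCity, CustomerID, OfficerID, OpenDate}, which is every attribute, so {Branch, OfficerID} is a candidate key.
{CustomerID, OfficerID}⁺ = {Amount, Balance, Branch, BranchCity, CustomerID, OfficerID, OpenDate}, which is every attribute, so {CustomerID, OfficerID} is a candidate key.
{Amount, BranchCity, OfficerID}⁺ = {Amount, Balance, Branch, BranchCity, CustomerID, OfficerID, OpenDate}, which is every attribute, so {Amount, BranchCity, OfficerID} is a candidate key.
{Amount, OfficerID, OpenDate}⁺ = {Amount, Balance, Branch, BranchCity, CustomerID, OfficerID, OpenDate}, which is every attribute, so {Amount, OfficerID, OpenDate} is a candidate key.
Any other superkey properly contains one of these, so there are no further candidate keys.

{Amount, BranchCity, OfficerID}, {Amount, OfficerID, OpenDate}, {Branch, OfficerID}, {CustomerID, OfficerID}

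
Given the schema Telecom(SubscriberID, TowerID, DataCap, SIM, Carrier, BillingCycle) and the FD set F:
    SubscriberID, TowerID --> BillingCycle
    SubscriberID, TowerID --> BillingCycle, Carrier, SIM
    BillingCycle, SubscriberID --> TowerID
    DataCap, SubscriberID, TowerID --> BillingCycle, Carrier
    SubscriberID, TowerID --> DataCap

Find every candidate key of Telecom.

{SubscriberID} never appears on the right of any FD, so every key must include it.
Closure of {BillingCycle, SubscriberID} is {BillingCycle, Carrier, DataCap, SIM, SubscriberID, TowerID}, the whole schema; {BillingCycle, SubscriberID} is a candidate key.
Closure of {SubscriberID, TowerID} is {BillingCycle, Carrier, DataCap, SIM, SubscriberID, TowerID}, the whole schema; {SubscriberID, TowerID} is a candidate key.
These are minimal and exhaustive — every other superkey contains one of them.

{BillingCycle, SubscriberID}, {SubscriberID, TowerID}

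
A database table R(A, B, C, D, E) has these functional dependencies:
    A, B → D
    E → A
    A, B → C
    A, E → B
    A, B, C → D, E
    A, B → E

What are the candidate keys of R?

Closure of {E} is {A, B, C, D, E}, the whole schema; {E} is a candidate key.
Closure of {A, B} is {A, B, C, D, E}, the whole schema; {A, B} is a candidate key.
No proper subset of any of these is a key, and no other minimal superkey exists.

{A, B}, {E}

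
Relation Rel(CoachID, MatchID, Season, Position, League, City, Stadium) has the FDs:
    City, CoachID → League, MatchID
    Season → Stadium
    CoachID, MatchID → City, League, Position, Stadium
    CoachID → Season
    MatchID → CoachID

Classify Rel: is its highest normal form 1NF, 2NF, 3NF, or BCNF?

1NF

Candidate keys: {City, CoachID}, {MatchID}. Prime attributes: {City, CoachID, MatchID}.
For Season → Stadium we have {Season}⁺ = {Season, Stadium}; {Season} is not a superkey, so BCNF fails.
Season → Stadium determines the non-prime attribute {Stadium} from a non-superkey — 3NF is violated.
Since {CoachID} ⊂ {City, CoachID} and {CoachID}⁺ ⊇ {Season, Stadium} with {Season, Stadium} non-prime, there is a partial dependency; 2NF fails.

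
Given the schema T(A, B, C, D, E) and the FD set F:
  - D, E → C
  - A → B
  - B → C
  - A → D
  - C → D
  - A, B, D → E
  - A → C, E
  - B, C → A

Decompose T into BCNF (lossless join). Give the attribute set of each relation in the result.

Candidate keys of the original relation: {A}, {B}.
In {A, B, C, D, E}, {D, E} is not a superkey ({D, E}⁺ restricted to this set is {C, D, E}), so split on D, E → C into {C, D, E} and {A, B, D, E}.
In {C, D, E}, {C} is not a superkey ({C}⁺ restricted to this set is {C, D}), so split on C → D into {C, D} and {C, E}.
{C, D}: every determinant is a superkey — BCNF.
{C, E}: every determinant is a superkey — BCNF.
{A, B, D, E}: every determinant is a superkey — BCNF.

{A, B, D, E}; {C, D}; {C, E}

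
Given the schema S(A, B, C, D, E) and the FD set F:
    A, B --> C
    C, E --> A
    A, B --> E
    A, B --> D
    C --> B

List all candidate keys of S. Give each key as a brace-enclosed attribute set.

Closure of {A, B} is {A, B, C, D, E}, the whole schema; {A, B} is a candidate key.
Closure of {A, C} is {A, B, C, D, E}, the whole schema; {A, C} is a candidate key.
Closure of {C, E} is {A, B, C, D, E}, the whole schema; {C, E} is a candidate key.
Any other superkey properly contains one of these, so there are no further candidate keys.

{A, B}, {A, C}, {C, E}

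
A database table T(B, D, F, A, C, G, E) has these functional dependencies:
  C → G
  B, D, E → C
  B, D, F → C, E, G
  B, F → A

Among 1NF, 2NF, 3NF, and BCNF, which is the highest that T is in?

Candidate key: {B, D, F}. Prime attributes: {B, D, F}.
C → G breaks BCNF: {C}⁺ = {C, G}, so {C} is not a superkey.
Because {G} is non-prime and the left side of C → G is not a superkey, the relation is not in 3NF.
{B, F} is a proper subset of the key {B, D, F}, and {B, F}⁺ contains the non-prime attribute {A} — a partial dependency, so 2NF is violated.

1NF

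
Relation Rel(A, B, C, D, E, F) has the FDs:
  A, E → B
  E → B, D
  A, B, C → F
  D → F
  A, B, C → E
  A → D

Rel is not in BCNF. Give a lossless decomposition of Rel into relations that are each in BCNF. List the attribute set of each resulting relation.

Candidate keys of the original relation: {A, B, C}, {A, C, E}.
{A, B, C, D, E, F}: {A, E} determines {A, B, D, E, F} here but is not a superkey — split on A, E → B, D, F, giving {A, B, D, E, F} and {A, C, E}.
{A, B, D, E, F}: {E} determines {B, D, E, F} here but is not a superkey — split on E → B, D, F, giving {B, D, E, F} and {A, E}.
{B, D, E, F}: {D} determines {D, F} here but is not a superkey — split on D → F, giving {D, F} and {B, D, E}.
{D, F} is in BCNF.
{B, D, E} is in BCNF.
{A, E} is in BCNF.
{A, C, E} is in BCNF.

{A, C, E}; {B, D, E}; {D, F}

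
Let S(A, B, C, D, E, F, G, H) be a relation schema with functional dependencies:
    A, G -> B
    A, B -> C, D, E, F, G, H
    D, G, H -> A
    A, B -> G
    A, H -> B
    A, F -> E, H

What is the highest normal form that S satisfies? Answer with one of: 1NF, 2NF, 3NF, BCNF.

Candidate keys: {A, B}, {A, F}, {A, G}, {A, H}, {D, G, H}. Prime attributes: {A, B, D, F, G, H}.
Each dependency's left side is a superkey — BCNF holds.

BCNF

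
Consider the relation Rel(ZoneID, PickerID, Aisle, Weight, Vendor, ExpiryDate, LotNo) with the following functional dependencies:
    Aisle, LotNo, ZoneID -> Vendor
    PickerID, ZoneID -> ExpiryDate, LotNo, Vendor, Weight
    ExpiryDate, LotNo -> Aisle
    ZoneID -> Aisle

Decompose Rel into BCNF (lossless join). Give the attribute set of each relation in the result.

Candidate key of the original relation: {PickerID, ZoneID}.
{Aisle, ExpiryDate, LotNo, PickerID, Vendor, Weight, ZoneID}: {Aisle, LotNo, ZoneID} determines {Aisle, LotNo, Vendor, ZoneID} here but is not a superkey — split on Aisle, LotNo, ZoneID -> Vendor, giving {Aisle, LotNo, Vendor, ZoneID} and {Aisle, ExpiryDate, LotNo, PickerID, Weight, ZoneID}.
{Aisle, LotNo, Vendor, ZoneID}: {ZoneID} determines {Aisle, ZoneID} here but is not a superkey — split on ZoneID -> Aisle, giving {Aisle, ZoneID} and {LotNo, Vendor, ZoneID}.
{Aisle, ZoneID}: every determinant is a superkey — BCNF.
{LotNo, Vendor, ZoneID}: every determinant is a superkey — BCNF.
{Aisle, ExpiryDate, LotNo, PickerID, Weight, ZoneID}: {ExpiryDate, LotNo} determines {Aisle, ExpiryDate, LotNo} here but is not a superkey — split on ExpiryDate, LotNo -> Aisle, giving {Aisle, ExpiryDate, LotNo} and {ExpiryDate, LotNo, PickerID, Weight, ZoneID}.
{Aisle, ExpiryDate, LotNo}: every determinant is a superkey — BCNF.
{ExpiryDate, LotNo, PickerID, Weight, ZoneID}: every determinant is a superkey — BCNF.

{Aisle, ExpiryDate, LotNo}; {Aisle, ZoneID}; {ExpiryDate, LotNo, PickerID, Weight, ZoneID}; {LotNo, Vendor, ZoneID}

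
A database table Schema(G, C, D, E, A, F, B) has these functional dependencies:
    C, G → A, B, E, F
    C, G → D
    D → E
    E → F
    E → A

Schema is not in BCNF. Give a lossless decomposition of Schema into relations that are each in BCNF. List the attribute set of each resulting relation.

{A, E, F}; {B, C, D, G}; {D, E}

Candidate key of the original relation: {C, G}.
Within {A, B, C, D, E, F, G}: {D}⁺ ∩ {A, B, C, D, E, F, G} = {A, D, E, F}, not the whole set, so D → A, E, F violates BCNF; decompose into {A, D, E, F} and {B, C, D, G}.
Within {A, D, E, F}: {E}⁺ ∩ {A, D, E, F} = {A, E, F}, not the whole set, so E → A, F violates BCNF; decompose into {A, E, F} and {D, E}.
{A, E, F} has no BCNF violation.
{D, E} has no BCNF violation.
{B, C, D, G} has no BCNF violation.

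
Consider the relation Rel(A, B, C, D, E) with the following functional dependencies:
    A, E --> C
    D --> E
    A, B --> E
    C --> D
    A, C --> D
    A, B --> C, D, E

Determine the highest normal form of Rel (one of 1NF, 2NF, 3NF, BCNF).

Candidate key: {A, B}. Prime attributes: {A, B}.
A, E --> C: {A, E}⁺ = {A, C, D, E}, which is not all of the attributes, so the left side is not a superkey — BCNF is violated.
Because {C} is non-prime and the left side of A, E --> C is not a superkey, the relation is not in 3NF.
No non-prime attribute depends on a proper subset of any candidate key, so 2NF holds.

2NF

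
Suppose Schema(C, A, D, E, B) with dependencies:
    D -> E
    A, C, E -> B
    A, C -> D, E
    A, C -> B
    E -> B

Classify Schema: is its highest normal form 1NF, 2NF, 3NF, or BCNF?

2NF

Candidate key: {A, C}. Prime attributes: {A, C}.
D -> E: {D}⁺ = {B, D, E}, which is not all of the attributes, so the left side is not a superkey — BCNF is violated.
D -> E has non-prime {E} on the right and a non-superkey on the left, so 3NF fails.
Checking every proper subset of each key, none determines a non-prime attribute — 2NF is satisfied.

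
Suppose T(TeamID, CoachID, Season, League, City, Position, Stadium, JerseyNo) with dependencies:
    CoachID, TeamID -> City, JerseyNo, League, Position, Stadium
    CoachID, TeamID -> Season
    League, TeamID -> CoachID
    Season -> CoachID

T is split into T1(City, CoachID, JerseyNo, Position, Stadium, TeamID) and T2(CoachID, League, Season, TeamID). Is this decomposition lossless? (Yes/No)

Yes

Common attributes: {CoachID, TeamID}; their closure is {City, CoachID, JerseyNo, League, Position, Season, Stadium, TeamID}.
Since T1 ⊆ {City, CoachID, JerseyNo, League, Position, Season, Stadium, TeamID}, the intersection is a superkey of T1; the decomposition is lossless.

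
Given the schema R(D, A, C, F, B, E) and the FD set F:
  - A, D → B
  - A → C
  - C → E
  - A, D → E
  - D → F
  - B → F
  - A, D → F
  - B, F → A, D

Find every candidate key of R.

{B}⁺ = {A, B, C, D, E, F} — all of the relation — so {B} is a candidate key.
{A, D}⁺ = {A, B, C, D, E, F} — all of the relation — so {A, D} is a candidate key.
These are minimal and exhaustive — every other superkey contains one of them.

{A, D}, {B}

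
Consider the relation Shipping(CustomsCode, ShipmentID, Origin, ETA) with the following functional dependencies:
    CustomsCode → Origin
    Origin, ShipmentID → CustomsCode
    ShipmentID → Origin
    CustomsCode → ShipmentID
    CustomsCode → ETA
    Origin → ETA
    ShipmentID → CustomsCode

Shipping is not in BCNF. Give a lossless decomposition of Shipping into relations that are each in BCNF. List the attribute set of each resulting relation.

{CustomsCode, Origin, ShipmentID}; {ETA, Origin}

Candidate keys of the original relation: {CustomsCode}, {ShipmentID}.
{CustomsCode, ETA, Origin, ShipmentID}: {Origin} determines {ETA, Origin} here but is not a superkey — split on Origin → ETA, giving {ETA, Origin} and {CustomsCode, Origin, ShipmentID}.
{ETA, Origin} has no BCNF violation.
{CustomsCode, Origin, ShipmentID} has no BCNF violation.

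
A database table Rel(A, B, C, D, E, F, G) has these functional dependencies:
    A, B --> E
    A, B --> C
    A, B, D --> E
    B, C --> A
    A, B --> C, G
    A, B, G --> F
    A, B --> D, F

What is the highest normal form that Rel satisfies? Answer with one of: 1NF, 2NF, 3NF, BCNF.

Candidate keys: {A, B}, {B, C}. Prime attributes: {A, B, C}.
The left-hand side of every FD is a superkey, so BCNF is satisfied.

BCNF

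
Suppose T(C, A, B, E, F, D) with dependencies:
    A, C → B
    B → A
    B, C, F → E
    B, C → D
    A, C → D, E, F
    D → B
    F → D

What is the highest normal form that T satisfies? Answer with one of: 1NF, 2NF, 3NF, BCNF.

3NF

Candidate keys: {A, C}, {B, C}, {C, D}, {C, F}. Prime attributes: {A, B, C, D, F}.
B → A: {B}⁺ = {A, B}, which is not all of the attributes, so the left side is not a superkey — BCNF is violated.
Its right-hand attributes {A} are all prime, as are those of every other non-superkey FD — the relation is in 3NF.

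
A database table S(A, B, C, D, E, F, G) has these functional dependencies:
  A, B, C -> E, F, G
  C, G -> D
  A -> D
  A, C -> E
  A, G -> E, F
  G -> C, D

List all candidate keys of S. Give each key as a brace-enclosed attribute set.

{A, B, C}, {A, B, G}

Attributes never on any right-hand side: {A, B} — every candidate key must contain all of them.
{A, B, C}⁺ = {A, B, C, D, E, F, G}, which is every attribute, so {A, B, C} is a candidate key.
{A, B, G}⁺ = {A, B, C, D, E, F, G}, which is every attribute, so {A, B, G} is a candidate key.
Any other superkey properly contains one of these, so there are no further candidate keys.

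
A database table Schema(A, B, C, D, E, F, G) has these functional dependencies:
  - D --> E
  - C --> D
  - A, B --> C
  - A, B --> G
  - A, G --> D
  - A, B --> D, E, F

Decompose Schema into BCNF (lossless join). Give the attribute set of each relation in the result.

{A, B, C, F, G}; {C, D}; {D, E}

Candidate key of the original relation: {A, B}.
In {A, B, C, D, E, F, G}, {D} is not a superkey ({D}⁺ restricted to this set is {D, E}), so split on D --> E into {D, E} and {A, B, C, D, F, G}.
{D, E} has no BCNF violation.
In {A, B, C, D, F, G}, {C} is not a superkey ({C}⁺ restricted to this set is {C, D}), so split on C --> D into {C, D} and {A, B, C, F, G}.
{C, D} has no BCNF violation.
{A, B, C, F, G} has no BCNF violation.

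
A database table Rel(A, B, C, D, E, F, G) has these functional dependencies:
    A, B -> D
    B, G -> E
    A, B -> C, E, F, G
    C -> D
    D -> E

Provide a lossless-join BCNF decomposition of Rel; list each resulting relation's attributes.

Candidate key of the original relation: {A, B}.
{A, B, C, D, E, F, G}: {B, G} determines {B, E, G} here but is not a superkey — split on B, G -> E, giving {B, E, G} and {A, B, C, D, F, G}.
{B, E, G} has no BCNF violation.
{A, B, C, D, F, G}: {C} determines {C, D} here but is not a superkey — split on C -> D, giving {C, D} and {A, B, C, F, G}.
{C, D} has no BCNF violation.
{A, B, C, F, G} has no BCNF violation.

{A, B, C, F, G}; {B, E, G}; {C, D}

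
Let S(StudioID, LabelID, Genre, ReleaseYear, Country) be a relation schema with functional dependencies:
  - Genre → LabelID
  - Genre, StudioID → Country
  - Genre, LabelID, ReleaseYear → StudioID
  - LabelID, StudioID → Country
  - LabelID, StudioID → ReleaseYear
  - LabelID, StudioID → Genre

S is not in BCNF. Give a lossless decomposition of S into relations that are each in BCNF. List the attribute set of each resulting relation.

{Country, Genre, ReleaseYear, StudioID}; {Genre, LabelID}

Candidate keys of the original relation: {Genre, ReleaseYear}, {Genre, StudioID}, {LabelID, StudioID}.
{Country, Genre, LabelID, ReleaseYear, StudioID}: {Genre} determines {Genre, LabelID} here but is not a superkey — split on Genre → LabelID, giving {Genre, LabelID} and {Country, Genre, ReleaseYear, StudioID}.
{Genre, LabelID} has no BCNF violation.
{Country, Genre, ReleaseYear, StudioID} has no BCNF violation.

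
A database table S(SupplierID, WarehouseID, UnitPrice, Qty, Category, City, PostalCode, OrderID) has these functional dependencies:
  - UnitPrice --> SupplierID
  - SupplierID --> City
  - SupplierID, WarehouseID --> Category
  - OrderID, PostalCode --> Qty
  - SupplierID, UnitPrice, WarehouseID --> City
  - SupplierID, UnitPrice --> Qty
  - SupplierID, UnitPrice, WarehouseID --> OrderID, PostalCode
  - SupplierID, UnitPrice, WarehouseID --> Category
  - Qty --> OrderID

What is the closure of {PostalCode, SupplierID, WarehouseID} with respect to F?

{Category, City, PostalCode, SupplierID, WarehouseID}

Start with {PostalCode, SupplierID, WarehouseID}.
SupplierID --> City applies; add {City} → now {City, PostalCode, SupplierID, WarehouseID}.
SupplierID, WarehouseID --> Category applies; add {Category} → now {Category, City, PostalCode, SupplierID, WarehouseID}.
No further FD applies.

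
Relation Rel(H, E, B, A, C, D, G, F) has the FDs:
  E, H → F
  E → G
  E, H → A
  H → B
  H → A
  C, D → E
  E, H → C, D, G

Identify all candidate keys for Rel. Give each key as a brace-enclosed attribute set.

{C, D, H}, {E, H}

{H} never appears on the right of any FD, so every key must include it.
{E, H} is a candidate key since {E, H}⁺ = {A, B, C, D, E, F, G, H} covers every attribute.
{C, D, H} is a candidate key since {C, D, H}⁺ = {A, B, C, D, E, F, G, H} covers every attribute.
These are minimal and exhaustive — every other superkey contains one of them.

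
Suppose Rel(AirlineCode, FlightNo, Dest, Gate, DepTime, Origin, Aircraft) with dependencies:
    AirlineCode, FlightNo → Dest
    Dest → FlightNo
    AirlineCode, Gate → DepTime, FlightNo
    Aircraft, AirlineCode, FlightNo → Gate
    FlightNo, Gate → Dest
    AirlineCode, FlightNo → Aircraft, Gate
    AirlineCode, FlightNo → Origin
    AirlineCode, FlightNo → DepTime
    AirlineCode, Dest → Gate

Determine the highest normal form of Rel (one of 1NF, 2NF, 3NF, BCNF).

Candidate keys: {AirlineCode, Dest}, {AirlineCode, FlightNo}, {AirlineCode, Gate}. Prime attributes: {AirlineCode, Dest, FlightNo, Gate}.
Dest → FlightNo breaks BCNF: {Dest}⁺ = {Dest, FlightNo}, so {Dest} is not a superkey.
But every attribute on its right side ({FlightNo}) is prime, and the same holds for every other non-superkey FD, so 3NF still holds.

3NF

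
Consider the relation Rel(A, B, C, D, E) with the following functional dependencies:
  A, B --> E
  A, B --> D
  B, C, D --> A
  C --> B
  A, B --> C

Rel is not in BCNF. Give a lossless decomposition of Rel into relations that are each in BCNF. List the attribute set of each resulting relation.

Candidate keys of the original relation: {A, B}, {A, C}, {C, D}.
Within {A, B, C, D, E}: {C}⁺ ∩ {A, B, C, D, E} = {B, C}, not the whole set, so C --> B violates BCNF; decompose into {B, C} and {A, C, D, E}.
{B, C} is in BCNF.
{A, C, D, E} is in BCNF.

{A, C, D, E}; {B, C}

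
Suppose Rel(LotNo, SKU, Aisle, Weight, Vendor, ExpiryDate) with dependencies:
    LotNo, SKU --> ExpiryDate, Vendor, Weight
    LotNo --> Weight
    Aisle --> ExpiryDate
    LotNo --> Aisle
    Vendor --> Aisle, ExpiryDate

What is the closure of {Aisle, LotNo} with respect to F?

Start with {Aisle, LotNo}.
LotNo --> Weight applies; add {Weight} → now {Aisle, LotNo, Weight}.
Aisle --> ExpiryDate applies; add {ExpiryDate} → now {Aisle, ExpiryDate, LotNo, Weight}.
No further FD applies.

{Aisle, ExpiryDate, LotNo, Weight}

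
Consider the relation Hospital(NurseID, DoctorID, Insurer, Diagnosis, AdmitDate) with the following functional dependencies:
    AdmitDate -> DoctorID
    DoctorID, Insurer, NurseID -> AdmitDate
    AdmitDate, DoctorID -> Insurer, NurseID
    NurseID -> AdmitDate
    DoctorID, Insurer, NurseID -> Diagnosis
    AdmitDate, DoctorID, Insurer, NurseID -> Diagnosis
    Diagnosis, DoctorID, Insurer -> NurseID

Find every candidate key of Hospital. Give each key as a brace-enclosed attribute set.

{AdmitDate}, {Diagnosis, DoctorID, Insurer}, {NurseID}

{AdmitDate} is a candidate key since {AdmitDate}⁺ = {AdmitDate, Diagnosis, DoctorID, Insurer, NurseID} covers every attribute.
{NurseID} is a candidate key since {NurseID}⁺ = {AdmitDate, Diagnosis, DoctorID, Insurer, NurseID} covers every attribute.
{Diagnosis, DoctorID, Insurer} is a candidate key since {Diagnosis, DoctorID, Insurer}⁺ = {AdmitDate, Diagnosis, DoctorID, Insurer, NurseID} covers every attribute.
Any other superkey properly contains one of these, so there are no further candidate keys.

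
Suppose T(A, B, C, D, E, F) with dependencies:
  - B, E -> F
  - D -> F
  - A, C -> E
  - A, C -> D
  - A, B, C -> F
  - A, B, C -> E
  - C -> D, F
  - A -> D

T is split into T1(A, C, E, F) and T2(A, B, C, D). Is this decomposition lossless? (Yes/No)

The shared attributes are {A, C} and {A, C}⁺ = {A, C, D, E, F}.
T1 is contained in that closure, so T1 ∩ T2 -> T1 holds and the join is lossless.

Yes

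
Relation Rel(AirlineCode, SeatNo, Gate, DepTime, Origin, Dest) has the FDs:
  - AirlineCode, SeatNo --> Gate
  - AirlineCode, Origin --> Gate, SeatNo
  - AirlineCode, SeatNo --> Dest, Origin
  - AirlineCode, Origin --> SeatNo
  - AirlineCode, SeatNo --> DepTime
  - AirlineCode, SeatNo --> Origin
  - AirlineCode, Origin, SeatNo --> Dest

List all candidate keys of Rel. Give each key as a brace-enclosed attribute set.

{AirlineCode, Origin}, {AirlineCode, SeatNo}

{AirlineCode} never appears on the right of any FD, so every key must include it.
{AirlineCode, Origin} is a candidate key since {AirlineCode, Origin}⁺ = {AirlineCode, DepTime, Dest, Gate, Origin, SeatNo} covers every attribute.
{AirlineCode, SeatNo} is a candidate key since {AirlineCode, SeatNo}⁺ = {AirlineCode, DepTime, Dest, Gate, Origin, SeatNo} covers every attribute.
These are minimal and exhaustive — every other superkey contains one of them.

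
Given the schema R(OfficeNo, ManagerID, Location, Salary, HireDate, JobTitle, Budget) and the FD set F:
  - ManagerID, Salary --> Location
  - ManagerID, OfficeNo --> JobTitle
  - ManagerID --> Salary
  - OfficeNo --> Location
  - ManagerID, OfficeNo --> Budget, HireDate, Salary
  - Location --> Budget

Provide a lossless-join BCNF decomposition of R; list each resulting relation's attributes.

{Budget, Location}; {HireDate, JobTitle, ManagerID, OfficeNo}; {Location, ManagerID, Salary}

Candidate key of the original relation: {ManagerID, OfficeNo}.
{Budget, HireDate, JobTitle, Location, ManagerID, OfficeNo, Salary}: {ManagerID, Salary} determines {Budget, Location, ManagerID, Salary} here but is not a superkey — split on ManagerID, Salary --> Budget, Location, giving {Budget, Location, ManagerID, Salary} and {HireDate, JobTitle, ManagerID, OfficeNo, Salary}.
{Budget, Location, ManagerID, Salary}: {Location} determines {Budget, Location} here but is not a superkey — split on Location --> Budget, giving {Budget, Location} and {Location, ManagerID, Salary}.
{Budget, Location} is in BCNF.
{Location, ManagerID, Salary} is in BCNF.
{HireDate, JobTitle, ManagerID, OfficeNo, Salary}: {ManagerID} determines {ManagerID, Salary} here but is not a superkey — split on ManagerID --> Salary, giving {ManagerID, Salary} and {HireDate, JobTitle, ManagerID, OfficeNo}.
{ManagerID, Salary} is in BCNF.
{HireDate, JobTitle, ManagerID, OfficeNo} is in BCNF.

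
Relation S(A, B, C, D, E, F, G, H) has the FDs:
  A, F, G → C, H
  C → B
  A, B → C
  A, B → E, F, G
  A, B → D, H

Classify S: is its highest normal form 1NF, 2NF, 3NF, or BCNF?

Candidate keys: {A, B}, {A, C}, {A, F, G}. Prime attributes: {A, B, C, F, G}.
C → B breaks BCNF: {C}⁺ = {B, C}, so {C} is not a superkey.
Its right-hand attributes {B} are all prime, as are those of every other non-superkey FD — the relation is in 3NF.

3NF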